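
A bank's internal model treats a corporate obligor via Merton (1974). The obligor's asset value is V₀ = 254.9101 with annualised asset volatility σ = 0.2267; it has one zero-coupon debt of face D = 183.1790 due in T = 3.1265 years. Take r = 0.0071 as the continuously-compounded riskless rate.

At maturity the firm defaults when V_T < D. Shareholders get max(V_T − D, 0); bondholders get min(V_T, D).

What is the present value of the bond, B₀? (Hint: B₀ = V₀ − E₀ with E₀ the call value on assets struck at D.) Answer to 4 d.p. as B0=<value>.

B0=170.3387

d₁ = [ln(V₀/D) + (r + σ²/2)T] / (σ√T)
   = [ln(254.9101/183.1790) + (0.0071 + 0.5·0.2267²)·3.1265] / (0.2267·√3.1265)
   = [0.330447 + 0.102538] / 0.400849 = 1.080171
d₂ = d₁ − σ√T = 1.080171 − 0.400849 = 0.679322
N(d₁) = 0.859967,  N(d₂) = 0.751533,  e^(−rT) = 0.978046
E₀ = V₀·N(d₁) − D·e^(−rT)·N(d₂)
   = 254.9101·0.859967 − 183.1790·0.978046·0.751533 = 84.571431
B₀ = V₀ − E₀ = 254.9101 − 84.571431 = 170.338669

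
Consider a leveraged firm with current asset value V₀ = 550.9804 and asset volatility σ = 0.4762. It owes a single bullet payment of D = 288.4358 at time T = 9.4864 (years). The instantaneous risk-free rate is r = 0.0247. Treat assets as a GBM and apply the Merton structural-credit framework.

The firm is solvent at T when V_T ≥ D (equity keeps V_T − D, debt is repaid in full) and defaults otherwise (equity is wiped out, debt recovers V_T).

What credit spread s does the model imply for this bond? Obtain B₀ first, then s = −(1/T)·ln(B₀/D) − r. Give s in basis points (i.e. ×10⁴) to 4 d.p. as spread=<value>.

d₁ = [ln(V₀/D) + (r + σ²/2)T] / (σ√T)
   = [ln(550.9804/288.4358) + (0.0247 + 0.5·0.4762²)·9.4864] / (0.4762·√9.4864)
   = [0.647227 + 1.309913] / 1.466696 = 1.334387
d₂ = d₁ − σ√T = 1.334387 − 1.466696 = -0.132309
N(d₁) = 0.908961,  N(d₂) = 0.447370,  e^(−rT) = 0.791113
E₀ = V₀·N(d₁) − D·e^(−rT)·N(d₂)
   = 550.9804·0.908961 − 288.4358·0.791113·0.447370 = 398.736666
B₀ = V₀ − E₀ = 550.9804 − 398.736666 = 152.243734
spread = −(1/T)·ln(B₀/D) − r = −(1/9.4864)·ln(152.243734/288.4358) − 0.0247 = 0.04265851
in basis points: 0.04265851 × 10⁴ = 426.5851 bp

spread=426.5851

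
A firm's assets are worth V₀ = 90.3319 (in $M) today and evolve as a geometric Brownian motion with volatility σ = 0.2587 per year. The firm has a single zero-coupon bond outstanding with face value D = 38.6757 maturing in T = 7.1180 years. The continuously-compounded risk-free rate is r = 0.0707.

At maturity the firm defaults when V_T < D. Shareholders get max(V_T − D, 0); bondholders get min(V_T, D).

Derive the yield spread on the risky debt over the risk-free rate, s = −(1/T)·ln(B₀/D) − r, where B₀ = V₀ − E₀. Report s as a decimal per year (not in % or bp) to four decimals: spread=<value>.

d₁ = [ln(V₀/D) + (r + σ²/2)T] / (σ√T)
   = [ln(90.3319/38.6757) + (0.0707 + 0.5·0.2587²)·7.1180] / (0.2587·√7.1180)
   = [0.848279 + 0.741431] / 0.690201 = 2.303258
d₂ = d₁ − σ√T = 2.303258 − 0.690201 = 1.613057
N(d₁) = 0.989368,  N(d₂) = 0.946634,  e^(−rT) = 0.604567
E₀ = V₀·N(d₁) − D·e^(−rT)·N(d₂)
   = 90.3319·0.989368 − 38.6757·0.604567·0.946634 = 67.237228
B₀ = V₀ − E₀ = 90.3319 − 67.237228 = 23.094672
spread = −(1/T)·ln(B₀/D) − r = −(1/7.1180)·ln(23.094672/38.6757) − 0.0707 = 0.00173742

spread=0.0017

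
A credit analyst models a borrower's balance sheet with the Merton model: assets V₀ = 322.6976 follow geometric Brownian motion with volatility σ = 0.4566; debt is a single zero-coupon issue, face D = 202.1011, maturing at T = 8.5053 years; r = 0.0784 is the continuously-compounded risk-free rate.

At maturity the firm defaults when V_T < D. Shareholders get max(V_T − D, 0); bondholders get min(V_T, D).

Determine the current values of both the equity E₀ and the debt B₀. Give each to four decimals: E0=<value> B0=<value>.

d₁ = [ln(V₀/D) + (r + σ²/2)T] / (σ√T)
   = [ln(322.6976/202.1011) + (0.0784 + 0.5·0.4566²)·8.5053] / (0.4566·√8.5053)
   = [0.467948 + 1.553423] / 1.331621 = 1.517977
d₂ = d₁ − σ√T = 1.517977 − 1.331621 = 0.186356
N(d₁) = 0.935490,  N(d₂) = 0.573917,  e^(−rT) = 0.513341
E₀ = V₀·N(d₁) − D·e^(−rT)·N(d₂)
   = 322.6976·0.935490 − 202.1011·0.513341·0.573917 = 242.338330
B₀ = V₀ − E₀ = 322.6976 − 242.338330 = 80.359270

E0=242.3383 B0=80.3593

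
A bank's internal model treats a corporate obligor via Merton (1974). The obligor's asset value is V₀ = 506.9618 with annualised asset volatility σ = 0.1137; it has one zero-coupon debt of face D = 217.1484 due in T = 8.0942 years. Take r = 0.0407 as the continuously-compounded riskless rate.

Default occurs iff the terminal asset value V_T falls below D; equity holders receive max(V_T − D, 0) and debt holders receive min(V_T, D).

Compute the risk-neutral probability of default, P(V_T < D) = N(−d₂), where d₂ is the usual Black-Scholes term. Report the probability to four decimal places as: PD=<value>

PD=0.0003

d₁ = [ln(V₀/D) + (r + σ²/2)T] / (σ√T)
   = [ln(506.9618/217.1484) + (0.0407 + 0.5·0.1137²)·8.0942] / (0.1137·√8.0942)
   = [0.847855 + 0.381754] / 0.323480 = 3.801188
d₂ = d₁ − σ√T = 3.801188 − 0.323480 = 3.477708
risk-neutral PD = N(−d₂) = N(-3.477708) = 0.000253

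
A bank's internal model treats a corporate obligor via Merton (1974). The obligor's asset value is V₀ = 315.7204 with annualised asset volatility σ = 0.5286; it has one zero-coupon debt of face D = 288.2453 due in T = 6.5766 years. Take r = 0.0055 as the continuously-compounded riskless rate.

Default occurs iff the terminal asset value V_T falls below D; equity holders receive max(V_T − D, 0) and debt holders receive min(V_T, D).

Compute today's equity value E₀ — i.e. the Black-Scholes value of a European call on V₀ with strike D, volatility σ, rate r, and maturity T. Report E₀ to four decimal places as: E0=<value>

d₁ = [ln(V₀/D) + (r + σ²/2)T] / (σ√T)
   = [ln(315.7204/288.2453) + (0.0055 + 0.5·0.5286²)·6.5766] / (0.5286·√6.5766)
   = [0.091045 + 0.954981] / 1.355588 = 0.771640
d₂ = d₁ − σ√T = 0.771640 − 1.355588 = -0.583948
N(d₁) = 0.779836,  N(d₂) = 0.279628,  e^(−rT) = 0.964475
E₀ = V₀·N(d₁) − D·e^(−rT)·N(d₂)
   = 315.7204·0.779836 − 288.2453·0.964475·0.279628 = 168.472233

E0=168.4722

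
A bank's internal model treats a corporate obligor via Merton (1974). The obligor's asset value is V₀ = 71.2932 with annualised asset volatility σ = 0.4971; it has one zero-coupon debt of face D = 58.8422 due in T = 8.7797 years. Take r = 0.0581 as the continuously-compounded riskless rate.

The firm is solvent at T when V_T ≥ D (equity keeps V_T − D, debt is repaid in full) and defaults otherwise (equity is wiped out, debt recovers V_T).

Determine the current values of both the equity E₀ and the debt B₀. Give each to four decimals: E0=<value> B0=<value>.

E0=49.2256 B0=22.0676

d₁ = [ln(V₀/D) + (r + σ²/2)T] / (σ√T)
   = [ln(71.2932/58.8422) + (0.0581 + 0.5·0.4971²)·8.7797] / (0.4971·√8.7797)
   = [0.191942 + 1.594869] / 1.472935 = 1.213096
d₂ = d₁ − σ√T = 1.213096 − 1.472935 = -0.259839
N(d₁) = 0.887453,  N(d₂) = 0.397494,  e^(−rT) = 0.600435
E₀ = V₀·N(d₁) − D·e^(−rT)·N(d₂)
   = 71.2932·0.887453 − 58.8422·0.600435·0.397494 = 49.225565
B₀ = V₀ − E₀ = 71.2932 − 49.225565 = 22.067635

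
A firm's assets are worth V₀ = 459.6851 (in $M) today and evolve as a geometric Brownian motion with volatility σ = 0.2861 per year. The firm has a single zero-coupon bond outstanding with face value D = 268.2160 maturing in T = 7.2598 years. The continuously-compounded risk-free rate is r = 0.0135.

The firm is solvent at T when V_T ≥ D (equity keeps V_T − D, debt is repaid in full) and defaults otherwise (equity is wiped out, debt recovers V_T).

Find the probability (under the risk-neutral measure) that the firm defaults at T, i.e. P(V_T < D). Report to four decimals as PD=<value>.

PD=0.3298

d₁ = [ln(V₀/D) + (r + σ²/2)T] / (σ√T)
   = [ln(459.6851/268.2160) + (0.0135 + 0.5·0.2861²)·7.2598] / (0.2861·√7.2598)
   = [0.538749 + 0.395126] / 0.770868 = 1.211459
d₂ = d₁ − σ√T = 1.211459 − 0.770868 = 0.440591
risk-neutral PD = N(−d₂) = N(-0.440591) = 0.329755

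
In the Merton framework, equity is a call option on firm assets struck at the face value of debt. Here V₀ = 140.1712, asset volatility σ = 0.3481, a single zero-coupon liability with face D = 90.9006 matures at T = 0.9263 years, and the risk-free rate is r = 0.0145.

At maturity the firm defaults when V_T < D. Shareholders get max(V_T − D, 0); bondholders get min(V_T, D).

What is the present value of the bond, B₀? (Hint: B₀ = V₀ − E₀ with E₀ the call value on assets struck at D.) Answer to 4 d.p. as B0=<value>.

B0=88.1090

d₁ = [ln(V₀/D) + (r + σ²/2)T] / (σ√T)
   = [ln(140.1712/90.9006) + (0.0145 + 0.5·0.3481²)·0.9263] / (0.3481·√0.9263)
   = [0.433098 + 0.069553] / 0.335027 = 1.500329
d₂ = d₁ − σ√T = 1.500329 − 0.335027 = 1.165302
N(d₁) = 0.933235,  N(d₂) = 0.878052,  e^(−rT) = 0.986658
E₀ = V₀·N(d₁) − D·e^(−rT)·N(d₂)
   = 140.1712·0.933235 − 90.9006·0.986658·0.878052 = 52.062169
B₀ = V₀ − E₀ = 140.1712 − 52.062169 = 88.109031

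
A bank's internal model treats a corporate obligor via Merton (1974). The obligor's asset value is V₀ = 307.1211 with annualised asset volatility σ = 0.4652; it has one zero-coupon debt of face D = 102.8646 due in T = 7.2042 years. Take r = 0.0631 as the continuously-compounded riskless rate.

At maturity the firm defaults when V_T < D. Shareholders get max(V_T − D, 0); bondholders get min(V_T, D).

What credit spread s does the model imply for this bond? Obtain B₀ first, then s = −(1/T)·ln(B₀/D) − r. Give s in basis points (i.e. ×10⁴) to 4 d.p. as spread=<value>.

d₁ = [ln(V₀/D) + (r + σ²/2)T] / (σ√T)
   = [ln(307.1211/102.8646) + (0.0631 + 0.5·0.4652²)·7.2042] / (0.4652·√7.2042)
   = [1.093829 + 1.234119] / 1.248627 = 1.864407
d₂ = d₁ − σ√T = 1.864407 − 1.248627 = 0.615780
N(d₁) = 0.968868,  N(d₂) = 0.730980,  e^(−rT) = 0.634711
E₀ = V₀·N(d₁) − D·e^(−rT)·N(d₂)
   = 307.1211·0.968868 − 102.8646·0.634711·0.730980 = 249.834511
B₀ = V₀ − E₀ = 307.1211 − 249.834511 = 57.286589
spread = −(1/T)·ln(B₀/D) − r = −(1/7.2042)·ln(57.286589/102.8646) − 0.0631 = 0.01815080
in basis points: 0.01815080 × 10⁴ = 181.5080 bp

spread=181.5080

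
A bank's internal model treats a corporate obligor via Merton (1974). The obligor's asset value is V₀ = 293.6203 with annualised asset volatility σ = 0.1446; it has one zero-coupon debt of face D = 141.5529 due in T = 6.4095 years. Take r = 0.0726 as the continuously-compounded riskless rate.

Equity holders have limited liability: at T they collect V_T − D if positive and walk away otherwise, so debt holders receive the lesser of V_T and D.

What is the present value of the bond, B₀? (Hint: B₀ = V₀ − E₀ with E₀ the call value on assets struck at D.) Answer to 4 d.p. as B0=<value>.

B0=88.8765

d₁ = [ln(V₀/D) + (r + σ²/2)T] / (σ√T)
   = [ln(293.6203/141.5529) + (0.0726 + 0.5·0.1446²)·6.4095] / (0.1446·√6.4095)
   = [0.729614 + 0.532338] / 0.366084 = 3.447169
d₂ = d₁ − σ√T = 3.447169 − 0.366084 = 3.081085
N(d₁) = 0.999717,  N(d₂) = 0.998969,  e^(−rT) = 0.627928
E₀ = V₀·N(d₁) − D·e^(−rT)·N(d₂)
   = 293.6203·0.999717 − 141.5529·0.627928·0.998969 = 204.743759
B₀ = V₀ − E₀ = 293.6203 − 204.743759 = 88.876541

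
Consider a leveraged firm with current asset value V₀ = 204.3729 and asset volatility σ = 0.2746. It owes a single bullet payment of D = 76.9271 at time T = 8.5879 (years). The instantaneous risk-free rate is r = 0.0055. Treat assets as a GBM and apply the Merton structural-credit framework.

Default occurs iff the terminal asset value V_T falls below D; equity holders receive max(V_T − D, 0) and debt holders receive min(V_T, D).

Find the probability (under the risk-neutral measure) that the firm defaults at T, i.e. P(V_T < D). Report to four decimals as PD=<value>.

PD=0.1920

d₁ = [ln(V₀/D) + (r + σ²/2)T] / (σ√T)
   = [ln(204.3729/76.9271) + (0.0055 + 0.5·0.2746²)·8.5879] / (0.2746·√8.5879)
   = [0.977088 + 0.371019] / 0.804719 = 1.675253
d₂ = d₁ − σ√T = 1.675253 − 0.804719 = 0.870535
risk-neutral PD = N(−d₂) = N(-0.870535) = 0.192004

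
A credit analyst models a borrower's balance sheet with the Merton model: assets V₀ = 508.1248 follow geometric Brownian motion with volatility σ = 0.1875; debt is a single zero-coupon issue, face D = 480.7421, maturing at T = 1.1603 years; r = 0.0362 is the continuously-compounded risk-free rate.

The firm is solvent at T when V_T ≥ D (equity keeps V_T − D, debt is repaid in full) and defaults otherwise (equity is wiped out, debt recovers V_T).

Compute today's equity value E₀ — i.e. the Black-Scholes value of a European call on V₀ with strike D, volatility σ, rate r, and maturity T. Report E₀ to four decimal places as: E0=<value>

E0=66.9811

d₁ = [ln(V₀/D) + (r + σ²/2)T] / (σ√T)
   = [ln(508.1248/480.7421) + (0.0362 + 0.5·0.1875²)·1.1603] / (0.1875·√1.1603)
   = [0.055396 + 0.062399] / 0.201970 = 0.583230
d₂ = d₁ − σ√T = 0.583230 − 0.201970 = 0.381260
N(d₁) = 0.720131,  N(d₂) = 0.648495,  e^(−rT) = 0.958867
E₀ = V₀·N(d₁) − D·e^(−rT)·N(d₂)
   = 508.1248·0.720131 − 480.7421·0.958867·0.648495 = 66.981056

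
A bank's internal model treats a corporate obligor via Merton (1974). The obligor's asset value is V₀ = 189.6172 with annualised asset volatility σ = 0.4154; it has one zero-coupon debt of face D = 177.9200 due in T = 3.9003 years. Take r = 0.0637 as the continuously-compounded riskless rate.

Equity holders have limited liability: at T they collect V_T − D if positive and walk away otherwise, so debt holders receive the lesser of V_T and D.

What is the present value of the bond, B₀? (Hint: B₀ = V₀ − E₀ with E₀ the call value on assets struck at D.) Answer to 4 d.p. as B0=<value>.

d₁ = [ln(V₀/D) + (r + σ²/2)T] / (σ√T)
   = [ln(189.6172/177.9200) + (0.0637 + 0.5·0.4154²)·3.9003] / (0.4154·√3.9003)
   = [0.063673 + 0.584961] / 0.820381 = 0.790651
d₂ = d₁ − σ√T = 0.790651 − 0.820381 = -0.029730
N(d₁) = 0.785426,  N(d₂) = 0.488141,  e^(−rT) = 0.780010
E₀ = V₀·N(d₁) − D·e^(−rT)·N(d₂)
   = 189.6172·0.785426 − 177.9200·0.780010·0.488141 = 81.186407
B₀ = V₀ − E₀ = 189.6172 − 81.186407 = 108.430793

B0=108.4308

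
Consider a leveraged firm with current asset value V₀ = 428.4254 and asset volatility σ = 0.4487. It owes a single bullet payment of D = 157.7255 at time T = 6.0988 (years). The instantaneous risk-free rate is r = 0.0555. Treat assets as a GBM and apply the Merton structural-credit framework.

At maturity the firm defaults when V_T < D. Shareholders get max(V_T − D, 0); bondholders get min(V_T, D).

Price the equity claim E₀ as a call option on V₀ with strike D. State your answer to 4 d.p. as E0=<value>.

d₁ = [ln(V₀/D) + (r + σ²/2)T] / (σ√T)
   = [ln(428.4254/157.7255) + (0.0555 + 0.5·0.4487²)·6.0988] / (0.4487·√6.0988)
   = [0.999260 + 0.952424] / 1.108098 = 1.761292
d₂ = d₁ − σ√T = 1.761292 − 1.108098 = 0.653194
N(d₁) = 0.960906,  N(d₂) = 0.743184,  e^(−rT) = 0.712851
E₀ = V₀·N(d₁) − D·e^(−rT)·N(d₂)
   = 428.4254·0.960906 − 157.7255·0.712851·0.743184 = 328.116605

E0=328.1166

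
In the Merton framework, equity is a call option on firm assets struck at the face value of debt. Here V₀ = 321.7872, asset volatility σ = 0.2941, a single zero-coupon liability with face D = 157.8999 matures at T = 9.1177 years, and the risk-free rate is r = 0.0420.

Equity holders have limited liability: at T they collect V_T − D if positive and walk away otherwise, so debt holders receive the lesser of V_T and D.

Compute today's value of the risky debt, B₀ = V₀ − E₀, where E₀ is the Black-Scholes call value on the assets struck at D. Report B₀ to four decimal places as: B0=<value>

B0=99.5592

d₁ = [ln(V₀/D) + (r + σ²/2)T] / (σ√T)
   = [ln(321.7872/157.8999) + (0.0420 + 0.5·0.2941²)·9.1177] / (0.2941·√9.1177)
   = [0.711929 + 0.777260] / 0.888051 = 1.676920
d₂ = d₁ − σ√T = 1.676920 − 0.888051 = 0.788869
N(d₁) = 0.953221,  N(d₂) = 0.784906,  e^(−rT) = 0.681851
E₀ = V₀·N(d₁) − D·e^(−rT)·N(d₂)
   = 321.7872·0.953221 − 157.8999·0.681851·0.784906 = 222.227971
B₀ = V₀ − E₀ = 321.7872 − 222.227971 = 99.559229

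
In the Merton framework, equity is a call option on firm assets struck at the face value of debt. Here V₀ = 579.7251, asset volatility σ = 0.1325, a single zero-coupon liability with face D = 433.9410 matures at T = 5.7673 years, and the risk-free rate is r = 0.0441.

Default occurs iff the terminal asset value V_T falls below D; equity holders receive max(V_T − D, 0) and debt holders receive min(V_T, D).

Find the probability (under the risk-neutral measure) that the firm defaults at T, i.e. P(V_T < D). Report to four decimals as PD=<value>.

PD=0.0605

d₁ = [ln(V₀/D) + (r + σ²/2)T] / (σ√T)
   = [ln(579.7251/433.9410) + (0.0441 + 0.5·0.1325²)·5.7673] / (0.1325·√5.7673)
   = [0.289645 + 0.304964] / 0.318201 = 1.868657
d₂ = d₁ − σ√T = 1.868657 − 0.318201 = 1.550456
risk-neutral PD = N(−d₂) = N(-1.550456) = 0.060516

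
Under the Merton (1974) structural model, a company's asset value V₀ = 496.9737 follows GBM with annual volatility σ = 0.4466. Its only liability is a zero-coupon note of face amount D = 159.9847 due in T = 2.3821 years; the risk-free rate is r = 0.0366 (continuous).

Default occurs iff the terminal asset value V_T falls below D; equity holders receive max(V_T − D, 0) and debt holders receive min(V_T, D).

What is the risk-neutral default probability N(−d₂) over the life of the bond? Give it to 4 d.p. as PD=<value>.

PD=0.0769

d₁ = [ln(V₀/D) + (r + σ²/2)T] / (σ√T)
   = [ln(496.9737/159.9847) + (0.0366 + 0.5·0.4466²)·2.3821] / (0.4466·√2.3821)
   = [1.133459 + 0.324742] / 0.689285 = 2.115527
d₂ = d₁ − σ√T = 2.115527 − 0.689285 = 1.426242
risk-neutral PD = N(−d₂) = N(-1.426242) = 0.076899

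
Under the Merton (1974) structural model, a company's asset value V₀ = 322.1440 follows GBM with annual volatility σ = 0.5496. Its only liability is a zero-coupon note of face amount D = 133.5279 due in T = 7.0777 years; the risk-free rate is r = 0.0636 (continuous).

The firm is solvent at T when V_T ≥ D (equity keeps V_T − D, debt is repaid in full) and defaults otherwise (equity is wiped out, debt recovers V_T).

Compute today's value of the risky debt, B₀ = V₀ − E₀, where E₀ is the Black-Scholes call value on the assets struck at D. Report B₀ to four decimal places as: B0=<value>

d₁ = [ln(V₀/D) + (r + σ²/2)T] / (σ√T)
   = [ln(322.1440/133.5279) + (0.0636 + 0.5·0.5496²)·7.0777] / (0.5496·√7.0777)
   = [0.880688 + 1.519087] / 1.462153 = 1.641262
d₂ = d₁ − σ√T = 1.641262 − 1.462153 = 0.179109
N(d₁) = 0.949628,  N(d₂) = 0.571074,  e^(−rT) = 0.637538
E₀ = V₀·N(d₁) − D·e^(−rT)·N(d₂)
   = 322.1440·0.949628 − 133.5279·0.637538·0.571074 = 257.302114
B₀ = V₀ − E₀ = 322.1440 − 257.302114 = 64.841886

B0=64.8419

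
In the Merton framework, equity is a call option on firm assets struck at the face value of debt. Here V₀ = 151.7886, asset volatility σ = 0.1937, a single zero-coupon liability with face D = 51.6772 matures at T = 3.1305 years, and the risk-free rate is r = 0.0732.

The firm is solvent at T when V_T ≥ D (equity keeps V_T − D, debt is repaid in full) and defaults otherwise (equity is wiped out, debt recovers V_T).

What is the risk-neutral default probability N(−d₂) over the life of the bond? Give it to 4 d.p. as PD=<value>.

PD=0.0001

d₁ = [ln(V₀/D) + (r + σ²/2)T] / (σ√T)
   = [ln(151.7886/51.6772) + (0.0732 + 0.5·0.1937²)·3.1305] / (0.1937·√3.1305)
   = [1.077472 + 0.287880] / 0.342718 = 3.983899
d₂ = d₁ − σ√T = 3.983899 − 0.342718 = 3.641181
risk-neutral PD = N(−d₂) = N(-3.641181) = 0.000136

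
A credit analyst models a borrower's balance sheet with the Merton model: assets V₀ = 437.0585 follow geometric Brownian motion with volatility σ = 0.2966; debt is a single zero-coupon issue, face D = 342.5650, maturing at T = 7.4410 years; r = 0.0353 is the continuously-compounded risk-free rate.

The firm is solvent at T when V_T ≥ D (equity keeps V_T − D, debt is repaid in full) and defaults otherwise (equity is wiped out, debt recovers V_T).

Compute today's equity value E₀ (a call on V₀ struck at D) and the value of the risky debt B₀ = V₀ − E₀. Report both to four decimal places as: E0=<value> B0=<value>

d₁ = [ln(V₀/D) + (r + σ²/2)T] / (σ√T)
   = [ln(437.0585/342.5650) + (0.0353 + 0.5·0.2966²)·7.4410] / (0.2966·√7.4410)
   = [0.243606 + 0.589965] / 0.809071 = 1.030281
d₂ = d₁ − σ√T = 1.030281 − 0.809071 = 0.221210
N(d₁) = 0.848561,  N(d₂) = 0.587536,  e^(−rT) = 0.768998
E₀ = V₀·N(d₁) − D·e^(−rT)·N(d₂)
   = 437.0585·0.848561 − 342.5650·0.768998·0.587536 = 216.095320
B₀ = V₀ − E₀ = 437.0585 − 216.095320 = 220.963180

E0=216.0953 B0=220.9632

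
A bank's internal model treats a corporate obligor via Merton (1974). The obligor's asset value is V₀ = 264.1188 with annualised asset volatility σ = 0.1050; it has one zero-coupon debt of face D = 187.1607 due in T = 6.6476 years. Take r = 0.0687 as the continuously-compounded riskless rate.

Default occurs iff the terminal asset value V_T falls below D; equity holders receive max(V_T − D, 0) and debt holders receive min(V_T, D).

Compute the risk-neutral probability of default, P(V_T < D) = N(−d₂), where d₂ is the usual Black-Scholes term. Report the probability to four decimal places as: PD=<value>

PD=0.0024

d₁ = [ln(V₀/D) + (r + σ²/2)T] / (σ√T)
   = [ln(264.1188/187.1607) + (0.0687 + 0.5·0.1050²)·6.6476] / (0.1050·√6.6476)
   = [0.344431 + 0.493335] / 0.270721 = 3.094576
d₂ = d₁ − σ√T = 3.094576 − 0.270721 = 2.823856
risk-neutral PD = N(−d₂) = N(-2.823856) = 0.002372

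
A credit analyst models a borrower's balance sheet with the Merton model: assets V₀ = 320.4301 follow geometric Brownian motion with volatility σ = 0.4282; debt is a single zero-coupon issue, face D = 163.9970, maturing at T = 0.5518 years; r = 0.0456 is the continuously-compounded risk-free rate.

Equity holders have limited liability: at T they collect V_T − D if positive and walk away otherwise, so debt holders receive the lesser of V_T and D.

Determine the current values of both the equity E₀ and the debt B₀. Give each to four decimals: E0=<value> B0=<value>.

E0=160.8717 B0=159.5584

d₁ = [ln(V₀/D) + (r + σ²/2)T] / (σ√T)
   = [ln(320.4301/163.9970) + (0.0456 + 0.5·0.4282²)·0.5518] / (0.4282·√0.5518)
   = [0.669816 + 0.075750] / 0.318081 = 2.343951
d₂ = d₁ − σ√T = 2.343951 − 0.318081 = 2.025870
N(d₁) = 0.990460,  N(d₂) = 0.978611,  e^(−rT) = 0.975152
E₀ = V₀·N(d₁) − D·e^(−rT)·N(d₂)
   = 320.4301·0.990460 − 163.9970·0.975152·0.978611 = 160.871689
B₀ = V₀ − E₀ = 320.4301 − 160.871689 = 159.558411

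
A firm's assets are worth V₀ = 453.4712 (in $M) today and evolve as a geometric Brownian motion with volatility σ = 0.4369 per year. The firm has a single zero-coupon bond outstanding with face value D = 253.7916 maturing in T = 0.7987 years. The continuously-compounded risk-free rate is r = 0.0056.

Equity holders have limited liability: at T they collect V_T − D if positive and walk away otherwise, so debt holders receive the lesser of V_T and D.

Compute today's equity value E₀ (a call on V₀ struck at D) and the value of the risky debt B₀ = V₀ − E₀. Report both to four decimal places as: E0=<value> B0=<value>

E0=204.6503 B0=248.8209

d₁ = [ln(V₀/D) + (r + σ²/2)T] / (σ√T)
   = [ln(453.4712/253.7916) + (0.0056 + 0.5·0.4369²)·0.7987] / (0.4369·√0.7987)
   = [0.580418 + 0.080701] / 0.390458 = 1.693192
d₂ = d₁ − σ√T = 1.693192 − 0.390458 = 1.302734
N(d₁) = 0.954791,  N(d₂) = 0.903667,  e^(−rT) = 0.995537
E₀ = V₀·N(d₁) − D·e^(−rT)·N(d₂)
   = 453.4712·0.954791 − 253.7916·0.995537·0.903667 = 204.650345
B₀ = V₀ − E₀ = 453.4712 − 204.650345 = 248.820855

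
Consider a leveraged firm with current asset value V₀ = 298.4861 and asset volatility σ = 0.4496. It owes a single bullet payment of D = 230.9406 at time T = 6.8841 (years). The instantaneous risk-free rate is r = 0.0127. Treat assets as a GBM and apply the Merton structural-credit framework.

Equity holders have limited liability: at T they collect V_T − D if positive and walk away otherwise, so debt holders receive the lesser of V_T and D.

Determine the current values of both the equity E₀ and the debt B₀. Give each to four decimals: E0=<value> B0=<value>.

E0=161.0624 B0=137.4237

d₁ = [ln(V₀/D) + (r + σ²/2)T] / (σ√T)
   = [ln(298.4861/230.9406) + (0.0127 + 0.5·0.4496²)·6.8841] / (0.4496·√6.8841)
   = [0.256563 + 0.783205] / 1.179641 = 0.881427
d₂ = d₁ − σ√T = 0.881427 − 1.179641 = -0.298214
N(d₁) = 0.810957,  N(d₂) = 0.382770,  e^(−rT) = 0.916285
E₀ = V₀·N(d₁) − D·e^(−rT)·N(d₂)
   = 298.4861·0.810957 − 230.9406·0.916285·0.382770 = 161.062356
B₀ = V₀ − E₀ = 298.4861 − 161.062356 = 137.423744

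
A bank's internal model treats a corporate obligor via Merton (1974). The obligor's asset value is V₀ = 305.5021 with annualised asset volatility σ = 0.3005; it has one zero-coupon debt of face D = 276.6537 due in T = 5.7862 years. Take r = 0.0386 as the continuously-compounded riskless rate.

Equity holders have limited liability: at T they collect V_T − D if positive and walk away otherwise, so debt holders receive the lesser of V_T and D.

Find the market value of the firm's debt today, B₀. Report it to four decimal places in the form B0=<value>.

B0=182.1642

d₁ = [ln(V₀/D) + (r + σ²/2)T] / (σ√T)
   = [ln(305.5021/276.6537) + (0.0386 + 0.5·0.3005²)·5.7862] / (0.3005·√5.7862)
   = [0.099190 + 0.484595] / 0.722838 = 0.807629
d₂ = d₁ − σ√T = 0.807629 − 0.722838 = 0.084790
N(d₁) = 0.790348,  N(d₂) = 0.533786,  e^(−rT) = 0.799837
E₀ = V₀·N(d₁) − D·e^(−rT)·N(d₂)
   = 305.5021·0.790348 − 276.6537·0.799837·0.533786 = 123.337901
B₀ = V₀ − E₀ = 305.5021 − 123.337901 = 182.164199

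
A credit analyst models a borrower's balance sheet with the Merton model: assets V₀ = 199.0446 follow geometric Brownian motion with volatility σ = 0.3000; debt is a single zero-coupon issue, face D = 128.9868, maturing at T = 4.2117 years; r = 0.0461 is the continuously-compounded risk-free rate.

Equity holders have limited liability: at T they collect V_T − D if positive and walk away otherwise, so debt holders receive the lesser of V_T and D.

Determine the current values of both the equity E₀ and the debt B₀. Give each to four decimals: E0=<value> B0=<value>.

E0=99.7860 B0=99.2586

d₁ = [ln(V₀/D) + (r + σ²/2)T] / (σ√T)
   = [ln(199.0446/128.9868) + (0.0461 + 0.5·0.3000²)·4.2117] / (0.3000·√4.2117)
   = [0.433819 + 0.383686] / 0.615673 = 1.327823
d₂ = d₁ − σ√T = 1.327823 − 0.615673 = 0.712151
N(d₁) = 0.907882,  N(d₂) = 0.761814,  e^(−rT) = 0.823527
E₀ = V₀·N(d₁) − D·e^(−rT)·N(d₂)
   = 199.0446·0.907882 − 128.9868·0.823527·0.761814 = 99.785958
B₀ = V₀ − E₀ = 199.0446 − 99.785958 = 99.258642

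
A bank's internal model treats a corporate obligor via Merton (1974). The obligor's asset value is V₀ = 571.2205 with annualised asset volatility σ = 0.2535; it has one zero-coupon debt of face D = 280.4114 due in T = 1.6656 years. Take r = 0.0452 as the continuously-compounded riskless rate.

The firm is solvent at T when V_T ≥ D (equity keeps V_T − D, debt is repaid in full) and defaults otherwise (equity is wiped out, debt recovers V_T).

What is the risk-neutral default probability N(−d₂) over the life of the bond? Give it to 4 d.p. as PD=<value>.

PD=0.0125

d₁ = [ln(V₀/D) + (r + σ²/2)T] / (σ√T)
   = [ln(571.2205/280.4114) + (0.0452 + 0.5·0.2535²)·1.6656] / (0.2535·√1.6656)
   = [0.711517 + 0.128803] / 0.327162 = 2.568511
d₂ = d₁ − σ√T = 2.568511 − 0.327162 = 2.241349
risk-neutral PD = N(−d₂) = N(-2.241349) = 0.012502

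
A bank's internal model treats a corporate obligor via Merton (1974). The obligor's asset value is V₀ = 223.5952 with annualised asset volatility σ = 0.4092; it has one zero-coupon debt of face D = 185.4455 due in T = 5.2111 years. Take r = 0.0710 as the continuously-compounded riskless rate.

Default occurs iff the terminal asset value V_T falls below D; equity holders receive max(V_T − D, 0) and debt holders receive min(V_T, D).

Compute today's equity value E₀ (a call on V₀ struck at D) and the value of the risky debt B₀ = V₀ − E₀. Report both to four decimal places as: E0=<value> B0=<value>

E0=120.8062 B0=102.7890

d₁ = [ln(V₀/D) + (r + σ²/2)T] / (σ√T)
   = [ln(223.5952/185.4455) + (0.0710 + 0.5·0.4092²)·5.2111] / (0.4092·√5.2111)
   = [0.187076 + 0.806273] / 0.934115 = 1.063413
d₂ = d₁ − σ√T = 1.063413 − 0.934115 = 0.129298
N(d₁) = 0.856203,  N(d₂) = 0.551439,  e^(−rT) = 0.690743
E₀ = V₀·N(d₁) − D·e^(−rT)·N(d₂)
   = 223.5952·0.856203 − 185.4455·0.690743·0.551439 = 120.806159
B₀ = V₀ − E₀ = 223.5952 − 120.806159 = 102.789041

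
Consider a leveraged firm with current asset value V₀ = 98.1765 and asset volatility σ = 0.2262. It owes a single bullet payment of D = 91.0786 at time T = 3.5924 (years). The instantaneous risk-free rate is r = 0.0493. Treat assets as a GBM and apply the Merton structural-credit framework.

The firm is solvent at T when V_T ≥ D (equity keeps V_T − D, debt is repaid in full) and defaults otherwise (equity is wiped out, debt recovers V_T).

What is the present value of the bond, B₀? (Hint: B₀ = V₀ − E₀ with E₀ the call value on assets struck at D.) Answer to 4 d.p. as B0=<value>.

d₁ = [ln(V₀/D) + (r + σ²/2)T] / (σ√T)
   = [ln(98.1765/91.0786) + (0.0493 + 0.5·0.2262²)·3.5924] / (0.2262·√3.5924)
   = [0.075044 + 0.269010] / 0.428731 = 0.802495
d₂ = d₁ − σ√T = 0.802495 − 0.428731 = 0.373764
N(d₁) = 0.788867,  N(d₂) = 0.645710,  e^(−rT) = 0.837692
E₀ = V₀·N(d₁) − D·e^(−rT)·N(d₂)
   = 98.1765·0.788867 − 91.0786·0.837692·0.645710 = 28.183221
B₀ = V₀ − E₀ = 98.1765 − 28.183221 = 69.993279

B0=69.9933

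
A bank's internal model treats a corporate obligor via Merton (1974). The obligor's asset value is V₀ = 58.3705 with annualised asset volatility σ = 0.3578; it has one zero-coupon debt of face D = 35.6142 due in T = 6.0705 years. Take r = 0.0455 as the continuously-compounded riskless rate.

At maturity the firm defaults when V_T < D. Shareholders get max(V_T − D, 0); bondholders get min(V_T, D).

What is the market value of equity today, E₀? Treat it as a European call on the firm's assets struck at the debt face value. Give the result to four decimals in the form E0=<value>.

E0=34.8296

d₁ = [ln(V₀/D) + (r + σ²/2)T] / (σ√T)
   = [ln(58.3705/35.6142) + (0.0455 + 0.5·0.3578²)·6.0705] / (0.3578·√6.0705)
   = [0.494066 + 0.664783] / 0.881561 = 1.314542
d₂ = d₁ − σ√T = 1.314542 − 0.881561 = 0.432980
N(d₁) = 0.905668,  N(d₂) = 0.667485,  e^(−rT) = 0.758655
E₀ = V₀·N(d₁) − D·e^(−rT)·N(d₂)
   = 58.3705·0.905668 − 35.6142·0.758655·0.667485 = 34.829571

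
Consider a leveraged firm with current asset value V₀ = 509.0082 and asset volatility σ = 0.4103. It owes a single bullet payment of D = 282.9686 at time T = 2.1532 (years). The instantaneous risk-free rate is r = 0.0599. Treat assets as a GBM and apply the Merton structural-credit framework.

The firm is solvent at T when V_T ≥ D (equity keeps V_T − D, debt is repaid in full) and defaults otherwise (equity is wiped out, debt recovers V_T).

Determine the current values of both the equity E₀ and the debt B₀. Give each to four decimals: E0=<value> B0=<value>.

d₁ = [ln(V₀/D) + (r + σ²/2)T] / (σ√T)
   = [ln(509.0082/282.9686) + (0.0599 + 0.5·0.4103²)·2.1532] / (0.4103·√2.1532)
   = [0.587128 + 0.310218] / 0.602065 = 1.490446
d₂ = d₁ − σ√T = 1.490446 − 0.602065 = 0.888381
N(d₁) = 0.931947,  N(d₂) = 0.812832,  e^(−rT) = 0.878994
E₀ = V₀·N(d₁) − D·e^(−rT)·N(d₂)
   = 509.0082·0.931947 − 282.9686·0.878994·0.812832 = 272.194478
B₀ = V₀ − E₀ = 509.0082 − 272.194478 = 236.813722

E0=272.1945 B0=236.8137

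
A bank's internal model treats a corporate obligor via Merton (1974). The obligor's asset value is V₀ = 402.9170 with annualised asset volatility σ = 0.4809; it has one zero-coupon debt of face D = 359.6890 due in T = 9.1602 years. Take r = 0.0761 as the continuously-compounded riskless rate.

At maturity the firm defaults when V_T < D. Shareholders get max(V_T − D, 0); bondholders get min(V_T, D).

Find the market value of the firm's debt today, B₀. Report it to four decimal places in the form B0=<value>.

d₁ = [ln(V₀/D) + (r + σ²/2)T] / (σ√T)
   = [ln(402.9170/359.6890) + (0.0761 + 0.5·0.4809²)·9.1602] / (0.4809·√9.1602)
   = [0.113491 + 1.756307] / 1.455483 = 1.284658
d₂ = d₁ − σ√T = 1.284658 − 1.455483 = -0.170826
N(d₁) = 0.900544,  N(d₂) = 0.432180,  e^(−rT) = 0.498032
E₀ = V₀·N(d₁) − D·e^(−rT)·N(d₂)
   = 402.9170·0.900544 − 359.6890·0.498032·0.432180 = 285.425179
B₀ = V₀ − E₀ = 402.9170 − 285.425179 = 117.491821

B0=117.4918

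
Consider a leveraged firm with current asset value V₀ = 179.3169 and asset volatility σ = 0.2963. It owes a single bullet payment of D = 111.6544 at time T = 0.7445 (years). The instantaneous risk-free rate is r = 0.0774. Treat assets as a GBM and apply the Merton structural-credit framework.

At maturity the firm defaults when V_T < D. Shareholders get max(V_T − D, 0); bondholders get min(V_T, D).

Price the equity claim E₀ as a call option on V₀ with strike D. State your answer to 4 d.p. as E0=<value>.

E0=74.1543

d₁ = [ln(V₀/D) + (r + σ²/2)T] / (σ√T)
   = [ln(179.3169/111.6544) + (0.0774 + 0.5·0.2963²)·0.7445] / (0.2963·√0.7445)
   = [0.473746 + 0.090306] / 0.255661 = 2.206251
d₂ = d₁ − σ√T = 2.206251 − 0.255661 = 1.950590
N(d₁) = 0.986317,  N(d₂) = 0.974447,  e^(−rT) = 0.944005
E₀ = V₀·N(d₁) − D·e^(−rT)·N(d₂)
   = 179.3169·0.986317 − 111.6544·0.944005·0.974447 = 74.154341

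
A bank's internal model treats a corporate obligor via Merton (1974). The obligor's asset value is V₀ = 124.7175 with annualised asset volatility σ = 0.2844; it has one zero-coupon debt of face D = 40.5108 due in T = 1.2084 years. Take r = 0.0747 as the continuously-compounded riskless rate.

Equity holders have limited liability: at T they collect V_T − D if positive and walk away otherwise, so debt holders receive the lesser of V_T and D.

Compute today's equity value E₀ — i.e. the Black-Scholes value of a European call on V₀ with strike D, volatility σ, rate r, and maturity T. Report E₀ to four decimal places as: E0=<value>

d₁ = [ln(V₀/D) + (r + σ²/2)T] / (σ√T)
   = [ln(124.7175/40.5108) + (0.0747 + 0.5·0.2844²)·1.2084] / (0.2844·√1.2084)
   = [1.124483 + 0.139137] / 0.312633 = 4.041862
d₂ = d₁ − σ√T = 4.041862 − 0.312633 = 3.729229
N(d₁) = 0.999973,  N(d₂) = 0.999904,  e^(−rT) = 0.913687
E₀ = V₀·N(d₁) − D·e^(−rT)·N(d₂)
   = 124.7175·0.999973 − 40.5108·0.913687·0.999904 = 87.703566

E0=87.7036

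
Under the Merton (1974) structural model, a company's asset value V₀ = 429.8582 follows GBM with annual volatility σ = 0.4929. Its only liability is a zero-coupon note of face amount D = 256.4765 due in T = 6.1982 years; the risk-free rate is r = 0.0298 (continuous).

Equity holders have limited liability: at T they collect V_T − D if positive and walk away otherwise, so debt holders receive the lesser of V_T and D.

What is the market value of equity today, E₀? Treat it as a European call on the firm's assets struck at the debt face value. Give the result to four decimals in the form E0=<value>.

d₁ = [ln(V₀/D) + (r + σ²/2)T] / (σ√T)
   = [ln(429.8582/256.4765) + (0.0298 + 0.5·0.4929²)·6.1982] / (0.4929·√6.1982)
   = [0.516418 + 0.937634] / 1.227133 = 1.184918
d₂ = d₁ − σ√T = 1.184918 − 1.227133 = -0.042215
N(d₁) = 0.881975,  N(d₂) = 0.483164,  e^(−rT) = 0.831348
E₀ = V₀·N(d₁) − D·e^(−rT)·N(d₂)
   = 429.8582·0.881975 − 256.4765·0.831348·0.483164 = 276.103417

E0=276.1034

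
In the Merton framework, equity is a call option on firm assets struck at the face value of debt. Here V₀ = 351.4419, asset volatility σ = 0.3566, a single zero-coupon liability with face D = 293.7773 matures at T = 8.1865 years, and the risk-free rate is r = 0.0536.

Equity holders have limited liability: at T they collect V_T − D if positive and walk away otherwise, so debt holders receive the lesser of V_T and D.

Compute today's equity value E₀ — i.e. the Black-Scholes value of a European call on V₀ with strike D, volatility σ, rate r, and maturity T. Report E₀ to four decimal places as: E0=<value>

d₁ = [ln(V₀/D) + (r + σ²/2)T] / (σ√T)
   = [ln(351.4419/293.7773) + (0.0536 + 0.5·0.3566²)·8.1865] / (0.3566·√8.1865)
   = [0.179222 + 0.959309] / 1.020306 = 1.115872
d₂ = d₁ − σ√T = 1.115872 − 1.020306 = 0.095566
N(d₁) = 0.867762,  N(d₂) = 0.538067,  e^(−rT) = 0.644812
E₀ = V₀·N(d₁) − D·e^(−rT)·N(d₂)
   = 351.4419·0.867762 − 293.7773·0.644812·0.538067 = 203.041052

E0=203.0411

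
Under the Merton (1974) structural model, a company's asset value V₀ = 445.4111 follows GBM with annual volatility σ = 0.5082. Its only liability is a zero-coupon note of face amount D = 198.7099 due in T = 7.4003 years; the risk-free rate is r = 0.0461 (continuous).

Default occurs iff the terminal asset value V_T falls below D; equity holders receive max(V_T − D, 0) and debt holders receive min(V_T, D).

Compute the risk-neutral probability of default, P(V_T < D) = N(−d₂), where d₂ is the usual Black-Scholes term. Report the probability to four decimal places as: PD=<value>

d₁ = [ln(V₀/D) + (r + σ²/2)T] / (σ√T)
   = [ln(445.4111/198.7099) + (0.0461 + 0.5·0.5082²)·7.4003] / (0.5082·√7.4003)
   = [0.807152 + 1.296781] / 1.382481 = 1.521853
d₂ = d₁ − σ√T = 1.521853 − 1.382481 = 0.139371
risk-neutral PD = N(−d₂) = N(-0.139371) = 0.444578

PD=0.4446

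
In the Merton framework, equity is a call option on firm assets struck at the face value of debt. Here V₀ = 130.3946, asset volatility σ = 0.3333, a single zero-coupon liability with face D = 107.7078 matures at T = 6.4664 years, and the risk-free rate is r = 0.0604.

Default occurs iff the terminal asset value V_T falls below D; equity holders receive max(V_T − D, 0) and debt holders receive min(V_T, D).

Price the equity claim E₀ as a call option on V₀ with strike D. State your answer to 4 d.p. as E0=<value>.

E0=69.0014

d₁ = [ln(V₀/D) + (r + σ²/2)T] / (σ√T)
   = [ln(130.3946/107.7078) + (0.0604 + 0.5·0.3333²)·6.4664] / (0.3333·√6.4664)
   = [0.191143 + 0.749743] / 0.847552 = 1.110122
d₂ = d₁ − σ√T = 1.110122 − 0.847552 = 0.262569
N(d₁) = 0.866527,  N(d₂) = 0.603559,  e^(−rT) = 0.676671
E₀ = V₀·N(d₁) − D·e^(−rT)·N(d₂)
   = 130.3946·0.866527 − 107.7078·0.676671·0.603559 = 69.001410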